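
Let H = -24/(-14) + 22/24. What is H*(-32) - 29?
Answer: -2377/21 ≈ -113.19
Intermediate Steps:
H = 221/84 (H = -24*(-1/14) + 22*(1/24) = 12/7 + 11/12 = 221/84 ≈ 2.6310)
H*(-32) - 29 = (221/84)*(-32) - 29 = -1768/21 - 29 = -2377/21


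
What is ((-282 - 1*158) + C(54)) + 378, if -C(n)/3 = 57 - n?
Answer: -71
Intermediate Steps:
C(n) = -171 + 3*n (C(n) = -3*(57 - n) = -171 + 3*n)
((-282 - 1*158) + C(54)) + 378 = ((-282 - 1*158) + (-171 + 3*54)) + 378 = ((-282 - 158) + (-171 + 162)) + 378 = (-440 - 9) + 378 = -449 + 378 = -71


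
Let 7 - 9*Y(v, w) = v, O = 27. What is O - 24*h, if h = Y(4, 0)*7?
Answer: -29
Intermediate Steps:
Y(v, w) = 7/9 - v/9
h = 7/3 (h = (7/9 - ⅑*4)*7 = (7/9 - 4/9)*7 = (⅓)*7 = 7/3 ≈ 2.3333)
O - 24*h = 27 - 24*7/3 = 27 - 56 = -29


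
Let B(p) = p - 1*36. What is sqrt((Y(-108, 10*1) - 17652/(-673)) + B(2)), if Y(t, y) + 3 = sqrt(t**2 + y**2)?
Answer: sqrt(-4878577 + 905858*sqrt(2941))/673 ≈ 9.8839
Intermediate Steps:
B(p) = -36 + p (B(p) = p - 36 = -36 + p)
Y(t, y) = -3 + sqrt(t**2 + y**2)
sqrt((Y(-108, 10*1) - 17652/(-673)) + B(2)) = sqrt(((-3 + sqrt((-108)**2 + (10*1)**2)) - 17652/(-673)) + (-36 + 2)) = sqrt(((-3 + sqrt(11664 + 10**2)) - 17652*(-1)/673) - 34) = sqrt(((-3 + sqrt(11664 + 100)) - 1*(-17652/673)) - 34) = sqrt(((-3 + sqrt(11764)) + 17652/673) - 34) = sqrt(((-3 + 2*sqrt(2941)) + 17652/673) - 34) = sqrt((15633/673 + 2*sqrt(2941)) - 34) = sqrt(-7249/673 + 2*sqrt(2941))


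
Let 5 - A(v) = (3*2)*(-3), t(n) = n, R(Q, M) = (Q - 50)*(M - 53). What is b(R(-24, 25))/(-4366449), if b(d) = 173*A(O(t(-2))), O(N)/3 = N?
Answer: -3979/4366449 ≈ -0.00091127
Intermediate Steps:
R(Q, M) = (-53 + M)*(-50 + Q) (R(Q, M) = (-50 + Q)*(-53 + M) = (-53 + M)*(-50 + Q))
O(N) = 3*N
A(v) = 23 (A(v) = 5 - 3*2*(-3) = 5 - 6*(-3) = 5 - 1*(-18) = 5 + 18 = 23)
b(d) = 3979 (b(d) = 173*23 = 3979)
b(R(-24, 25))/(-4366449) = 3979/(-4366449) = 3979*(-1/4366449) = -3979/4366449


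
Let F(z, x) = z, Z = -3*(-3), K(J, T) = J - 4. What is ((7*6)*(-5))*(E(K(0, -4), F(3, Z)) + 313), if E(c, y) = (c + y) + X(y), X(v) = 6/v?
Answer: -65940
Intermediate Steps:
K(J, T) = -4 + J
Z = 9
E(c, y) = c + y + 6/y (E(c, y) = (c + y) + 6/y = c + y + 6/y)
((7*6)*(-5))*(E(K(0, -4), F(3, Z)) + 313) = ((7*6)*(-5))*(((-4 + 0) + 3 + 6/3) + 313) = (42*(-5))*((-4 + 3 + 6*(⅓)) + 313) = -210*((-4 + 3 + 2) + 313) = -210*(1 + 313) = -210*314 = -65940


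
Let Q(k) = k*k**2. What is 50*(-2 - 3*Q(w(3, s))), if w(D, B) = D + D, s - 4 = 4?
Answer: -32500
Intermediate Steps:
s = 8 (s = 4 + 4 = 8)
w(D, B) = 2*D
Q(k) = k**3
50*(-2 - 3*Q(w(3, s))) = 50*(-2 - 3*(2*3)**3) = 50*(-2 - 3*6**3) = 50*(-2 - 3*216) = 50*(-2 - 648) = 50*(-650) = -32500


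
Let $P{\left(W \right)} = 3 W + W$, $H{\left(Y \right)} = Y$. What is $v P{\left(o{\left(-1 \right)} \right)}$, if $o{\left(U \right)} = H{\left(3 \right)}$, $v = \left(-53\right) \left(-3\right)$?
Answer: $1908$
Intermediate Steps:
$v = 159$
$o{\left(U \right)} = 3$
$P{\left(W \right)} = 4 W$
$v P{\left(o{\left(-1 \right)} \right)} = 159 \cdot 4 \cdot 3 = 159 \cdot 12 = 1908$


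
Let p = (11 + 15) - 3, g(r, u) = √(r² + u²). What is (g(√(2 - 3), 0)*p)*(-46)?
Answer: -1058*I ≈ -1058.0*I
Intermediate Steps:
p = 23 (p = 26 - 3 = 23)
(g(√(2 - 3), 0)*p)*(-46) = (√((√(2 - 3))² + 0²)*23)*(-46) = (√((√(-1))² + 0)*23)*(-46) = (√(I² + 0)*23)*(-46) = (√(-1 + 0)*23)*(-46) = (√(-1)*23)*(-46) = (I*23)*(-46) = (23*I)*(-46) = -1058*I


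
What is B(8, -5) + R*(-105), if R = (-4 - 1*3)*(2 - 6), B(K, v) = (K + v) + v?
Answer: -2942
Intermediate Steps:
B(K, v) = K + 2*v
R = 28 (R = (-4 - 3)*(-4) = -7*(-4) = 28)
B(8, -5) + R*(-105) = (8 + 2*(-5)) + 28*(-105) = (8 - 10) - 2940 = -2 - 2940 = -2942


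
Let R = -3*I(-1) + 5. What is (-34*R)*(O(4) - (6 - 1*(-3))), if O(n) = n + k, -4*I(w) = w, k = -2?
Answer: 2023/2 ≈ 1011.5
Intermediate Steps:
I(w) = -w/4
O(n) = -2 + n (O(n) = n - 2 = -2 + n)
R = 17/4 (R = -(-3)*(-1)/4 + 5 = -3*1/4 + 5 = -3/4 + 5 = 17/4 ≈ 4.2500)
(-34*R)*(O(4) - (6 - 1*(-3))) = (-34*17/4)*((-2 + 4) - (6 - 1*(-3))) = -289*(2 - (6 + 3))/2 = -289*(2 - 1*9)/2 = -289*(2 - 9)/2 = -289/2*(-7) = 2023/2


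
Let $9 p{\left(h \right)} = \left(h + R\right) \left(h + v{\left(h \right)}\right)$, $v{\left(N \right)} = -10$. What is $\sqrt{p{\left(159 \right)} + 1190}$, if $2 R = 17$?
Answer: $\frac{\sqrt{142670}}{6} \approx 62.953$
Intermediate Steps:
$R = \frac{17}{2}$ ($R = \frac{1}{2} \cdot 17 = \frac{17}{2} \approx 8.5$)
$p{\left(h \right)} = \frac{\left(-10 + h\right) \left(\frac{17}{2} + h\right)}{9}$ ($p{\left(h \right)} = \frac{\left(h + \frac{17}{2}\right) \left(h - 10\right)}{9} = \frac{\left(\frac{17}{2} + h\right) \left(-10 + h\right)}{9} = \frac{\left(-10 + h\right) \left(\frac{17}{2} + h\right)}{9}$)
$\sqrt{p{\left(159 \right)} + 1190} = \sqrt{\left(- \frac{85}{9} - \frac{53}{2} + \frac{159^{2}}{9}\right) + 1190} = \sqrt{\left(- \frac{85}{9} - \frac{53}{2} + \frac{1}{9} \cdot 25281\right) + 1190} = \sqrt{\left(- \frac{85}{9} - \frac{53}{2} + 2809\right) + 1190} = \sqrt{\frac{49915}{18} + 1190} = \sqrt{\frac{71335}{18}} = \frac{\sqrt{142670}}{6}$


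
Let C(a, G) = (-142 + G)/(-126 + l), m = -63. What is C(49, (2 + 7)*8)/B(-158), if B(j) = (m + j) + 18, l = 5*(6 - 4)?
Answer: -5/1682 ≈ -0.0029727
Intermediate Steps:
l = 10 (l = 5*2 = 10)
C(a, G) = 71/58 - G/116 (C(a, G) = (-142 + G)/(-126 + 10) = (-142 + G)/(-116) = (-142 + G)*(-1/116) = 71/58 - G/116)
B(j) = -45 + j (B(j) = (-63 + j) + 18 = -45 + j)
C(49, (2 + 7)*8)/B(-158) = (71/58 - (2 + 7)*8/116)/(-45 - 158) = (71/58 - 9*8/116)/(-203) = (71/58 - 1/116*72)*(-1/203) = (71/58 - 18/29)*(-1/203) = (35/58)*(-1/203) = -5/1682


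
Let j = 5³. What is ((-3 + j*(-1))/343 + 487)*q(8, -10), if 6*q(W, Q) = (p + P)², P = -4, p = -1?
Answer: 4172825/2058 ≈ 2027.6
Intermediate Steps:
j = 125
q(W, Q) = 25/6 (q(W, Q) = (-1 - 4)²/6 = (⅙)*(-5)² = (⅙)*25 = 25/6)
((-3 + j*(-1))/343 + 487)*q(8, -10) = ((-3 + 125*(-1))/343 + 487)*(25/6) = ((-3 - 125)*(1/343) + 487)*(25/6) = (-128*1/343 + 487)*(25/6) = (-128/343 + 487)*(25/6) = (166913/343)*(25/6) = 4172825/2058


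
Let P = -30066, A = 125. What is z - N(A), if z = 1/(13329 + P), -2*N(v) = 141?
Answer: 2359915/33474 ≈ 70.500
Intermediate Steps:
N(v) = -141/2 (N(v) = -1/2*141 = -141/2)
z = -1/16737 (z = 1/(13329 - 30066) = 1/(-16737) = -1/16737 ≈ -5.9748e-5)
z - N(A) = -1/16737 - 1*(-141/2) = -1/16737 + 141/2 = 2359915/33474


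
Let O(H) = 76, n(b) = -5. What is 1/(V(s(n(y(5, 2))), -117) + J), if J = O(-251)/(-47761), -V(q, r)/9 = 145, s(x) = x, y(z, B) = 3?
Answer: -47761/62328181 ≈ -0.00076628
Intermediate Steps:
V(q, r) = -1305 (V(q, r) = -9*145 = -1305)
J = -76/47761 (J = 76/(-47761) = 76*(-1/47761) = -76/47761 ≈ -0.0015913)
1/(V(s(n(y(5, 2))), -117) + J) = 1/(-1305 - 76/47761) = 1/(-62328181/47761) = -47761/62328181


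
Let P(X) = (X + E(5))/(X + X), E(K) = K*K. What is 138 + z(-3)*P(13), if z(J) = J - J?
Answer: 138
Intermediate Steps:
z(J) = 0
E(K) = K²
P(X) = (25 + X)/(2*X) (P(X) = (X + 5²)/(X + X) = (X + 25)/((2*X)) = (25 + X)*(1/(2*X)) = (25 + X)/(2*X))
138 + z(-3)*P(13) = 138 + 0*((½)*(25 + 13)/13) = 138 + 0*((½)*(1/13)*38) = 138 + 0*(19/13) = 138 + 0 = 138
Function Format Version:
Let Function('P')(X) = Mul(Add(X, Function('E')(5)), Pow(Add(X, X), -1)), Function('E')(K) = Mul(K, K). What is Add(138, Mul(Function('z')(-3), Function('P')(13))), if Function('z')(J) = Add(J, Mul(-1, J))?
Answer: 138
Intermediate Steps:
Function('z')(J) = 0
Function('E')(K) = Pow(K, 2)
Function('P')(X) = Mul(Rational(1, 2), Pow(X, -1), Add(25, X)) (Function('P')(X) = Mul(Add(X, Pow(5, 2)), Pow(Add(X, X), -1)) = Mul(Add(X, 25), Pow(Mul(2, X), -1)) = Mul(Add(25, X), Mul(Rational(1, 2), Pow(X, -1))) = Mul(Rational(1, 2), Pow(X, -1), Add(25, X)))
Add(138, Mul(Function('z')(-3), Function('P')(13))) = Add(138, Mul(0, Mul(Rational(1, 2), Pow(13, -1), Add(25, 13)))) = Add(138, Mul(0, Mul(Rational(1, 2), Rational(1, 13), 38))) = Add(138, Mul(0, Rational(19, 13))) = Add(138, 0) = 138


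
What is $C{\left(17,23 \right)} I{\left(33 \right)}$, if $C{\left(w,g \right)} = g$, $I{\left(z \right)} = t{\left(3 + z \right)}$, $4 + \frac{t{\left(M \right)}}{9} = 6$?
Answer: $414$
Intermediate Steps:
$t{\left(M \right)} = 18$ ($t{\left(M \right)} = -36 + 9 \cdot 6 = -36 + 54 = 18$)
$I{\left(z \right)} = 18$
$C{\left(17,23 \right)} I{\left(33 \right)} = 23 \cdot 18 = 414$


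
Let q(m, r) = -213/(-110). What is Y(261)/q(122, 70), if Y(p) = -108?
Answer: -3960/71 ≈ -55.775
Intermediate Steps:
q(m, r) = 213/110 (q(m, r) = -213*(-1/110) = 213/110)
Y(261)/q(122, 70) = -108/213/110 = -108*110/213 = -3960/71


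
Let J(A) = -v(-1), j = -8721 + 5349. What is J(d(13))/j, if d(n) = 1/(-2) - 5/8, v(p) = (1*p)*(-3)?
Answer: 1/1124 ≈ 0.00088968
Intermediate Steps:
v(p) = -3*p (v(p) = p*(-3) = -3*p)
j = -3372
d(n) = -9/8 (d(n) = 1*(-½) - 5*⅛ = -½ - 5/8 = -9/8)
J(A) = -3 (J(A) = -(-3)*(-1) = -1*3 = -3)
J(d(13))/j = -3/(-3372) = -3*(-1/3372) = 1/1124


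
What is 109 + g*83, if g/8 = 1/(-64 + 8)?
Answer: 680/7 ≈ 97.143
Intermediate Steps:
g = -⅐ (g = 8/(-64 + 8) = 8/(-56) = 8*(-1/56) = -⅐ ≈ -0.14286)
109 + g*83 = 109 - ⅐*83 = 109 - 83/7 = 680/7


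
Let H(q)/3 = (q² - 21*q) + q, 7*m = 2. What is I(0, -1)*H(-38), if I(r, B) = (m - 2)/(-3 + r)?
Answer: 26448/7 ≈ 3778.3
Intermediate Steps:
m = 2/7 (m = (⅐)*2 = 2/7 ≈ 0.28571)
I(r, B) = -12/(7*(-3 + r)) (I(r, B) = (2/7 - 2)/(-3 + r) = -12/(7*(-3 + r)))
H(q) = -60*q + 3*q² (H(q) = 3*((q² - 21*q) + q) = 3*(q² - 20*q) = -60*q + 3*q²)
I(0, -1)*H(-38) = (-12/(-21 + 7*0))*(3*(-38)*(-20 - 38)) = (-12/(-21 + 0))*(3*(-38)*(-58)) = -12/(-21)*6612 = -12*(-1/21)*6612 = (4/7)*6612 = 26448/7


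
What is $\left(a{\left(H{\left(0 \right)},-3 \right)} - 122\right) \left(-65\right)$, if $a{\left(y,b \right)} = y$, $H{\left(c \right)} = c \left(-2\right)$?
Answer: $7930$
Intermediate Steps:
$H{\left(c \right)} = - 2 c$
$\left(a{\left(H{\left(0 \right)},-3 \right)} - 122\right) \left(-65\right) = \left(\left(-2\right) 0 - 122\right) \left(-65\right) = \left(0 - 122\right) \left(-65\right) = \left(-122\right) \left(-65\right) = 7930$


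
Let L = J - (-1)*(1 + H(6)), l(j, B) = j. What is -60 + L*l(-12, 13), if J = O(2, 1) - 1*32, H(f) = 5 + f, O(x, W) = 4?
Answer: 132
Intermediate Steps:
J = -28 (J = 4 - 1*32 = 4 - 32 = -28)
L = -16 (L = -28 - (-1)*(1 + (5 + 6)) = -28 - (-1)*(1 + 11) = -28 - (-1)*12 = -28 - 1*(-12) = -28 + 12 = -16)
-60 + L*l(-12, 13) = -60 - 16*(-12) = -60 + 192 = 132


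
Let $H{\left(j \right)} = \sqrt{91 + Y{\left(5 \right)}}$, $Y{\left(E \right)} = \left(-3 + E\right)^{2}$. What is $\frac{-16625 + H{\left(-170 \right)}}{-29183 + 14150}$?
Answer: $\frac{16625}{15033} - \frac{\sqrt{95}}{15033} \approx 1.1053$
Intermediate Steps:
$H{\left(j \right)} = \sqrt{95}$ ($H{\left(j \right)} = \sqrt{91 + \left(-3 + 5\right)^{2}} = \sqrt{91 + 2^{2}} = \sqrt{91 + 4} = \sqrt{95}$)
$\frac{-16625 + H{\left(-170 \right)}}{-29183 + 14150} = \frac{-16625 + \sqrt{95}}{-29183 + 14150} = \frac{-16625 + \sqrt{95}}{-15033} = \left(-16625 + \sqrt{95}\right) \left(- \frac{1}{15033}\right) = \frac{16625}{15033} - \frac{\sqrt{95}}{15033}$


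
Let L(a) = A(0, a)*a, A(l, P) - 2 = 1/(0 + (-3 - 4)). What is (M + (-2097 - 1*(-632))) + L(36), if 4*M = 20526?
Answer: 52267/14 ≈ 3733.4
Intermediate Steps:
M = 10263/2 (M = (¼)*20526 = 10263/2 ≈ 5131.5)
A(l, P) = 13/7 (A(l, P) = 2 + 1/(0 + (-3 - 4)) = 2 + 1/(0 - 7) = 2 + 1/(-7) = 2 - ⅐ = 13/7)
L(a) = 13*a/7
(M + (-2097 - 1*(-632))) + L(36) = (10263/2 + (-2097 - 1*(-632))) + (13/7)*36 = (10263/2 + (-2097 + 632)) + 468/7 = (10263/2 - 1465) + 468/7 = 7333/2 + 468/7 = 52267/14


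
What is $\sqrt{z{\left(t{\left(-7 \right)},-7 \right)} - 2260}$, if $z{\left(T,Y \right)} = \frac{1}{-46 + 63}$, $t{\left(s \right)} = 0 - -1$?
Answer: $\frac{i \sqrt{653123}}{17} \approx 47.539 i$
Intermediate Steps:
$t{\left(s \right)} = 1$ ($t{\left(s \right)} = 0 + 1 = 1$)
$z{\left(T,Y \right)} = \frac{1}{17}$
$\sqrt{z{\left(t{\left(-7 \right)},-7 \right)} - 2260} = \sqrt{\frac{1}{17} - 2260} = \sqrt{- \frac{38419}{17}} = \frac{i \sqrt{653123}}{17}$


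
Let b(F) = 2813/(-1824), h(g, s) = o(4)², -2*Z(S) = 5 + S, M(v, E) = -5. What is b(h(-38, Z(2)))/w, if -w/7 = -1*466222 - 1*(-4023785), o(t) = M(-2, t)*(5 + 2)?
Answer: 2813/45422964384 ≈ 6.1929e-8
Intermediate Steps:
Z(S) = -5/2 - S/2 (Z(S) = -(5 + S)/2 = -5/2 - S/2)
o(t) = -35 (o(t) = -5*(5 + 2) = -5*7 = -35)
h(g, s) = 1225 (h(g, s) = (-35)² = 1225)
b(F) = -2813/1824 (b(F) = 2813*(-1/1824) = -2813/1824)
w = -24902941 (w = -7*(-1*466222 - 1*(-4023785)) = -7*(-466222 + 4023785) = -7*3557563 = -24902941)
b(h(-38, Z(2)))/w = -2813/1824/(-24902941) = -2813/1824*(-1/24902941) = 2813/45422964384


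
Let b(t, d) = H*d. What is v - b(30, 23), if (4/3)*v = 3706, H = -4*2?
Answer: 5927/2 ≈ 2963.5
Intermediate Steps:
H = -8
v = 5559/2 (v = (¾)*3706 = 5559/2 ≈ 2779.5)
b(t, d) = -8*d
v - b(30, 23) = 5559/2 - (-8)*23 = 5559/2 - 1*(-184) = 5559/2 + 184 = 5927/2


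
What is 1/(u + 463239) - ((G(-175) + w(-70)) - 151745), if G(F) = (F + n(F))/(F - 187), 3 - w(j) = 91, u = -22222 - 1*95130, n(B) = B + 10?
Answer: 9505529217042/62605547 ≈ 1.5183e+5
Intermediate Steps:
n(B) = 10 + B
u = -117352 (u = -22222 - 95130 = -117352)
w(j) = -88 (w(j) = 3 - 1*91 = 3 - 91 = -88)
G(F) = (10 + 2*F)/(-187 + F) (G(F) = (F + (10 + F))/(F - 187) = (10 + 2*F)/(-187 + F))
1/(u + 463239) - ((G(-175) + w(-70)) - 151745) = 1/(-117352 + 463239) - ((2*(5 - 175)/(-187 - 175) - 88) - 151745) = 1/345887 - ((2*(-170)/(-362) - 88) - 151745) = 1/345887 - ((2*(-1/362)*(-170) - 88) - 151745) = 1/345887 - ((170/181 - 88) - 151745) = 1/345887 - (-15758/181 - 151745) = 1/345887 - 1*(-27481603/181) = 1/345887 + 27481603/181 = 9505529217042/62605547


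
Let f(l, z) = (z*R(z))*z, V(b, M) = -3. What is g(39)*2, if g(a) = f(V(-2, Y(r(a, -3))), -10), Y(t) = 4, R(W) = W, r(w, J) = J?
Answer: -2000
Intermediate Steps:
f(l, z) = z³ (f(l, z) = (z*z)*z = z²*z = z³)
g(a) = -1000 (g(a) = (-10)³ = -1000)
g(39)*2 = -1000*2 = -2000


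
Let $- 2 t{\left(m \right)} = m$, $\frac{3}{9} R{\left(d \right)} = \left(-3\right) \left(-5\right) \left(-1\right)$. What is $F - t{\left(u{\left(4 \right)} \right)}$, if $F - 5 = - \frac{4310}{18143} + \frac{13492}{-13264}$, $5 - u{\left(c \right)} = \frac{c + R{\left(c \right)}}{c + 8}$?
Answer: $\frac{2871031093}{360973128} \approx 7.9536$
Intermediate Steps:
$R{\left(d \right)} = -45$ ($R{\left(d \right)} = 3 \left(-3\right) \left(-5\right) \left(-1\right) = 3 \cdot 15 \left(-1\right) = 3 \left(-15\right) = -45$)
$u{\left(c \right)} = 5 - \frac{-45 + c}{8 + c}$ ($u{\left(c \right)} = 5 - \frac{c - 45}{c + 8} = 5 - \frac{-45 + c}{8 + c}$)
$F = \frac{225322641}{60162188}$ ($F = 5 + \left(- \frac{4310}{18143} + \frac{13492}{-13264}\right) = 5 + \left(\left(-4310\right) \frac{1}{18143} + 13492 \left(- \frac{1}{13264}\right)\right) = 5 - \frac{75488299}{60162188} = \frac{225322641}{60162188} \approx 3.7453$)
$t{\left(m \right)} = - \frac{m}{2}$
$F - t{\left(u{\left(4 \right)} \right)} = \frac{225322641}{60162188} - - \frac{\frac{1}{8 + 4} \left(85 + 4 \cdot 4\right)}{2} = \frac{225322641}{60162188} - - \frac{\frac{1}{12} \left(85 + 16\right)}{2} = \frac{225322641}{60162188} - - \frac{\frac{1}{12} \cdot 101}{2} = \frac{225322641}{60162188} - \left(- \frac{1}{2}\right) \frac{101}{12} = \frac{225322641}{60162188} - - \frac{101}{24} = \frac{225322641}{60162188} + \frac{101}{24} = \frac{2871031093}{360973128}$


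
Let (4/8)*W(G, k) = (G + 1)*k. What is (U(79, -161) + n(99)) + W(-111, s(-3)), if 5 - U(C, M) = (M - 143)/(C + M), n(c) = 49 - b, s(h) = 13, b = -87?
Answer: -111631/41 ≈ -2722.7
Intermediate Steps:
W(G, k) = 2*k*(1 + G) (W(G, k) = 2*((G + 1)*k) = 2*((1 + G)*k) = 2*(k*(1 + G)) = 2*k*(1 + G))
n(c) = 136 (n(c) = 49 - 1*(-87) = 49 + 87 = 136)
U(C, M) = 5 - (-143 + M)/(C + M) (U(C, M) = 5 - (M - 143)/(C + M) = 5 - (-143 + M)/(C + M))
(U(79, -161) + n(99)) + W(-111, s(-3)) = ((143 + 4*(-161) + 5*79)/(79 - 161) + 136) + 2*13*(1 - 111) = ((143 - 644 + 395)/(-82) + 136) + 2*13*(-110) = (-1/82*(-106) + 136) - 2860 = (53/41 + 136) - 2860 = 5629/41 - 2860 = -111631/41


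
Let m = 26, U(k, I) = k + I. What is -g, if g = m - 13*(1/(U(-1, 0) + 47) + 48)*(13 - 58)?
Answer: -1293461/46 ≈ -28119.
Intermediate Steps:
U(k, I) = I + k
g = 1293461/46 (g = 26 - 13*(1/((0 - 1) + 47) + 48)*(13 - 58) = 26 - 13*(1/(-1 + 47) + 48)*(-45) = 26 - 13*(1/46 + 48)*(-45) = 26 - 28717*(-45)/46 = 26 - 13*(-99405/46) = 26 + 1292265/46 = 1293461/46 ≈ 28119.)
-g = -1*1293461/46 = -1293461/46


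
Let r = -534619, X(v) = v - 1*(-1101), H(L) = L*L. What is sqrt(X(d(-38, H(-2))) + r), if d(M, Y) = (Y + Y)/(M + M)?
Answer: 6*I*sqrt(5350001)/19 ≈ 730.42*I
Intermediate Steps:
H(L) = L**2
d(M, Y) = Y/M (d(M, Y) = (2*Y)/((2*M)) = (2*Y)*(1/(2*M)) = Y/M)
X(v) = 1101 + v (X(v) = v + 1101 = 1101 + v)
sqrt(X(d(-38, H(-2))) + r) = sqrt((1101 + (-2)**2/(-38)) - 534619) = sqrt((1101 + 4*(-1/38)) - 534619) = sqrt((1101 - 2/19) - 534619) = sqrt(20917/19 - 534619) = sqrt(-10136844/19) = 6*I*sqrt(5350001)/19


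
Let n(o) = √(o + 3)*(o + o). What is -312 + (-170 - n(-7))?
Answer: -482 + 28*I ≈ -482.0 + 28.0*I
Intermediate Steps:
n(o) = 2*o*√(3 + o) (n(o) = √(3 + o)*(2*o) = 2*o*√(3 + o))
-312 + (-170 - n(-7)) = -312 + (-170 - 2*(-7)*√(3 - 7)) = -312 + (-170 - 2*(-7)*√(-4)) = -312 + (-170 - 2*(-7)*2*I) = -312 + (-170 - (-28)*I) = -312 + (-170 + 28*I) = -482 + 28*I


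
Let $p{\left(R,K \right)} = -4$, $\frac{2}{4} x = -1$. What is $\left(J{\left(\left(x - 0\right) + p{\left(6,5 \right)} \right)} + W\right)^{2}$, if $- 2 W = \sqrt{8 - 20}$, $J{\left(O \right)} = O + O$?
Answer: $\left(12 + i \sqrt{3}\right)^{2} \approx 141.0 + 41.569 i$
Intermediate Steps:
$x = -2$ ($x = 2 \left(-1\right) = -2$)
$J{\left(O \right)} = 2 O$
$W = - i \sqrt{3}$ ($W = - \frac{\sqrt{8 - 20}}{2} = - \frac{\sqrt{-12}}{2} = - \frac{2 i \sqrt{3}}{2} = - i \sqrt{3} \approx - 1.732 i$)
$\left(J{\left(\left(x - 0\right) + p{\left(6,5 \right)} \right)} + W\right)^{2} = \left(2 \left(\left(-2 - 0\right) - 4\right) - i \sqrt{3}\right)^{2} = \left(2 \left(\left(-2 + 0\right) - 4\right) - i \sqrt{3}\right)^{2} = \left(2 \left(-2 - 4\right) - i \sqrt{3}\right)^{2} = \left(2 \left(-6\right) - i \sqrt{3}\right)^{2} = \left(-12 - i \sqrt{3}\right)^{2}$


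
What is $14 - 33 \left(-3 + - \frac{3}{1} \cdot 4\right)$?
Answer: $509$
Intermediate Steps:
$14 - 33 \left(-3 + - \frac{3}{1} \cdot 4\right) = 14 - 33 \left(-3 + \left(-3\right) 1 \cdot 4\right) = 14 - 33 \left(-3 - 12\right) = 14 - -495 = 14 + 495 = 509$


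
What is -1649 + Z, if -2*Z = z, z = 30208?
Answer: -16753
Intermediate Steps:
Z = -15104 (Z = -½*30208 = -15104)
-1649 + Z = -1649 - 15104 = -16753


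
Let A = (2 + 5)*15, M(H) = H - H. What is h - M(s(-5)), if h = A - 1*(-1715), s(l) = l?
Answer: 1820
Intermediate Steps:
M(H) = 0
A = 105 (A = 7*15 = 105)
h = 1820 (h = 105 - 1*(-1715) = 105 + 1715 = 1820)
h - M(s(-5)) = 1820 - 1*0 = 1820 + 0 = 1820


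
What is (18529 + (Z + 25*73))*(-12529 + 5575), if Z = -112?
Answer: -140762868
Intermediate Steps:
(18529 + (Z + 25*73))*(-12529 + 5575) = (18529 + (-112 + 25*73))*(-12529 + 5575) = (18529 + (-112 + 1825))*(-6954) = (18529 + 1713)*(-6954) = 20242*(-6954) = -140762868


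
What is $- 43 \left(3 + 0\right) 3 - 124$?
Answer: $-511$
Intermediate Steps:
$- 43 \left(3 + 0\right) 3 - 124 = - 43 \cdot 3 \cdot 3 - 124 = \left(-43\right) 9 - 124 = -387 - 124 = -511$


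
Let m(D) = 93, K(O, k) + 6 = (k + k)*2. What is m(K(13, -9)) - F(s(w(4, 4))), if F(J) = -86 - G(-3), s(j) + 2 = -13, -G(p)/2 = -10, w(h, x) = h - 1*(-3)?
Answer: 199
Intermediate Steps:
w(h, x) = 3 + h (w(h, x) = h + 3 = 3 + h)
G(p) = 20 (G(p) = -2*(-10) = 20)
K(O, k) = -6 + 4*k (K(O, k) = -6 + (k + k)*2 = -6 + (2*k)*2 = -6 + 4*k)
s(j) = -15 (s(j) = -2 - 13 = -15)
F(J) = -106 (F(J) = -86 - 1*20 = -86 - 20 = -106)
m(K(13, -9)) - F(s(w(4, 4))) = 93 - 1*(-106) = 93 + 106 = 199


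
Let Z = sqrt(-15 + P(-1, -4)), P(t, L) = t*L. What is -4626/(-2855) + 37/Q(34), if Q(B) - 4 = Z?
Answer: 547442/77085 - 37*I*sqrt(11)/27 ≈ 7.1018 - 4.545*I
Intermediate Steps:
P(t, L) = L*t
Z = I*sqrt(11) (Z = sqrt(-15 - 4*(-1)) = sqrt(-15 + 4) = sqrt(-11) = I*sqrt(11) ≈ 3.3166*I)
Q(B) = 4 + I*sqrt(11)
-4626/(-2855) + 37/Q(34) = -4626/(-2855) + 37/(4 + I*sqrt(11)) = -4626*(-1/2855) + 37/(4 + I*sqrt(11)) = 4626/2855 + 37/(4 + I*sqrt(11))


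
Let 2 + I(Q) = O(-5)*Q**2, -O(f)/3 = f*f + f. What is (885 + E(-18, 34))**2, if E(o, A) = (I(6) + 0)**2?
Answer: 21856831166641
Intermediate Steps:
O(f) = -3*f - 3*f**2 (O(f) = -3*(f*f + f) = -3*(f**2 + f) = -3*(f + f**2) = -3*f - 3*f**2)
I(Q) = -2 - 60*Q**2 (I(Q) = -2 + (-3*(-5)*(1 - 5))*Q**2 = -2 + (-3*(-5)*(-4))*Q**2 = -2 - 60*Q**2)
E(o, A) = 4674244 (E(o, A) = ((-2 - 60*6**2) + 0)**2 = ((-2 - 60*36) + 0)**2 = ((-2 - 2160) + 0)**2 = (-2162 + 0)**2 = (-2162)**2 = 4674244)
(885 + E(-18, 34))**2 = (885 + 4674244)**2 = 4675129**2 = 21856831166641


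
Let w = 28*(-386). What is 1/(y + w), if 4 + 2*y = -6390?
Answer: -1/14005 ≈ -7.1403e-5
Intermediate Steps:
w = -10808
y = -3197 (y = -2 + (½)*(-6390) = -2 - 3195 = -3197)
1/(y + w) = 1/(-3197 - 10808) = 1/(-14005) = -1/14005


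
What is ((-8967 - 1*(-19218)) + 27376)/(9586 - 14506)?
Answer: -37627/4920 ≈ -7.6478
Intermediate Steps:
((-8967 - 1*(-19218)) + 27376)/(9586 - 14506) = ((-8967 + 19218) + 27376)/(-4920) = (10251 + 27376)*(-1/4920) = 37627*(-1/4920) = -37627/4920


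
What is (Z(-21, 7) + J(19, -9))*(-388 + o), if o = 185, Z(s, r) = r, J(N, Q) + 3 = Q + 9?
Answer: -812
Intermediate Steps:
J(N, Q) = 6 + Q (J(N, Q) = -3 + (Q + 9) = -3 + (9 + Q) = 6 + Q)
(Z(-21, 7) + J(19, -9))*(-388 + o) = (7 + (6 - 9))*(-388 + 185) = (7 - 3)*(-203) = 4*(-203) = -812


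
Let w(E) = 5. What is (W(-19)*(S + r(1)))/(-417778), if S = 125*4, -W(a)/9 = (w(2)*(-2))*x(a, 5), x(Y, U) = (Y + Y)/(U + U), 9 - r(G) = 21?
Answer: 83448/208889 ≈ 0.39948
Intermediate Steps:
r(G) = -12 (r(G) = 9 - 1*21 = 9 - 21 = -12)
x(Y, U) = Y/U (x(Y, U) = (2*Y)/((2*U)) = (2*Y)*(1/(2*U)) = Y/U)
W(a) = 18*a (W(a) = -9*5*(-2)*a/5 = -(-90)*a*(⅕) = -(-90)*a/5 = -(-18)*a = 18*a)
S = 500
(W(-19)*(S + r(1)))/(-417778) = ((18*(-19))*(500 - 12))/(-417778) = -342*488*(-1/417778) = -166896*(-1/417778) = 83448/208889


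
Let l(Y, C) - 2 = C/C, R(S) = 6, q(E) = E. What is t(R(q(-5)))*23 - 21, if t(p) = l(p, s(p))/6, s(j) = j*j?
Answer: -19/2 ≈ -9.5000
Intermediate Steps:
s(j) = j**2
l(Y, C) = 3 (l(Y, C) = 2 + C/C = 2 + 1 = 3)
t(p) = 1/2 (t(p) = 3/6 = 3*(1/6) = 1/2)
t(R(q(-5)))*23 - 21 = (1/2)*23 - 21 = 23/2 - 21 = -19/2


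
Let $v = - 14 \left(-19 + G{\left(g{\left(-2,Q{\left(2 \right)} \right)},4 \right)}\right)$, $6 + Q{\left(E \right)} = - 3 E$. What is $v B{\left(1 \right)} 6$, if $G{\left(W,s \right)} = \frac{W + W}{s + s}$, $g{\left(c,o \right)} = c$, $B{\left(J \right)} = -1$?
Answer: $-1638$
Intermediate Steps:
$Q{\left(E \right)} = -6 - 3 E$
$G{\left(W,s \right)} = \frac{W}{s}$ ($G{\left(W,s \right)} = \frac{2 W}{2 s} = 2 W \frac{1}{2 s} = \frac{W}{s}$)
$v = 273$ ($v = - 14 \left(-19 - \frac{2}{4}\right) = - 14 \left(-19 - \frac{1}{2}\right) = \left(-14\right) \left(- \frac{39}{2}\right) = 273$)
$v B{\left(1 \right)} 6 = 273 \left(\left(-1\right) 6\right) = 273 \left(-6\right) = -1638$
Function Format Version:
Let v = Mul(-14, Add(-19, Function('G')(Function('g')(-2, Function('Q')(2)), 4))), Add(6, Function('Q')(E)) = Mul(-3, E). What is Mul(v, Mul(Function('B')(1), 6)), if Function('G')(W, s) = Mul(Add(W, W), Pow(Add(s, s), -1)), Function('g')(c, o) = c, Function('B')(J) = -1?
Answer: -1638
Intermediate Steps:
Function('Q')(E) = Add(-6, Mul(-3, E))
Function('G')(W, s) = Mul(W, Pow(s, -1)) (Function('G')(W, s) = Mul(Mul(2, W), Pow(Mul(2, s), -1)) = Mul(Mul(2, W), Mul(Rational(1, 2), Pow(s, -1))) = Mul(W, Pow(s, -1)))
v = 273 (v = Mul(-14, Add(-19, Mul(-2, Pow(4, -1)))) = Mul(-14, Add(-19, Mul(-2, Rational(1, 4)))) = Mul(-14, Add(-19, Rational(-1, 2))) = Mul(-14, Rational(-39, 2)) = 273)
Mul(v, Mul(Function('B')(1), 6)) = Mul(273, Mul(-1, 6)) = Mul(273, -6) = -1638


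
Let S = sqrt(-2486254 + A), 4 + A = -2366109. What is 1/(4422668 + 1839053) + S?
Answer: 1/6261721 + I*sqrt(4852367) ≈ 1.597e-7 + 2202.8*I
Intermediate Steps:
A = -2366113 (A = -4 - 2366109 = -2366113)
S = I*sqrt(4852367) (S = sqrt(-2486254 - 2366113) = sqrt(-4852367) = I*sqrt(4852367) ≈ 2202.8*I)
1/(4422668 + 1839053) + S = 1/(4422668 + 1839053) + I*sqrt(4852367) = 1/6261721 + I*sqrt(4852367)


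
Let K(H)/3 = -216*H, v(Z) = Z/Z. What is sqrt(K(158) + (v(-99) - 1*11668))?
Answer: I*sqrt(114051) ≈ 337.71*I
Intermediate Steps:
v(Z) = 1
K(H) = -648*H (K(H) = 3*(-216*H) = -648*H)
sqrt(K(158) + (v(-99) - 1*11668)) = sqrt(-648*158 + (1 - 1*11668)) = sqrt(-102384 + (1 - 11668)) = sqrt(-102384 - 11667) = sqrt(-114051) = I*sqrt(114051)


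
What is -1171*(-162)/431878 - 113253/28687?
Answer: -21734748930/6194642093 ≈ -3.5086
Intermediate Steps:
-1171*(-162)/431878 - 113253/28687 = 189702*(1/431878) - 113253*1/28687 = 94851/215939 - 113253/28687 = -21734748930/6194642093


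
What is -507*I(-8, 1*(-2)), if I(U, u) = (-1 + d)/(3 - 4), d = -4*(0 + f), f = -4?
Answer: 7605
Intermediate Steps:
d = 16 (d = -4*(0 - 4) = -4*(-4) = 16)
I(U, u) = -15 (I(U, u) = (-1 + 16)/(3 - 4) = 15/(-1) = 15*(-1) = -15)
-507*I(-8, 1*(-2)) = -507*(-15) = 7605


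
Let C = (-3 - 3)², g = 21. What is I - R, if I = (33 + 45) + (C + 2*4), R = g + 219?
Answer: -118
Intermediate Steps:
C = 36 (C = (-6)² = 36)
R = 240 (R = 21 + 219 = 240)
I = 122 (I = (33 + 45) + (36 + 2*4) = 78 + (36 + 8) = 78 + 44 = 122)
I - R = 122 - 1*240 = 122 - 240 = -118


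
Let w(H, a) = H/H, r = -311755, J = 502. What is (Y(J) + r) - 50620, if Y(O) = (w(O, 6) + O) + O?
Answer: -361370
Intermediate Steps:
w(H, a) = 1
Y(O) = 1 + 2*O (Y(O) = (1 + O) + O = 1 + 2*O)
(Y(J) + r) - 50620 = ((1 + 2*502) - 311755) - 50620 = ((1 + 1004) - 311755) - 50620 = (1005 - 311755) - 50620 = -310750 - 50620 = -361370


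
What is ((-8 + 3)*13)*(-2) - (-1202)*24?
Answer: 28978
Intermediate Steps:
((-8 + 3)*13)*(-2) - (-1202)*24 = -5*13*(-2) - 1*(-28848) = -65*(-2) + 28848 = 130 + 28848 = 28978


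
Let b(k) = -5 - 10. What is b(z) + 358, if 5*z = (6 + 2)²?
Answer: 343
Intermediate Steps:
z = 64/5 (z = (6 + 2)²/5 = (⅕)*8² = (⅕)*64 = 64/5 ≈ 12.800)
b(k) = -15
b(z) + 358 = -15 + 358 = 343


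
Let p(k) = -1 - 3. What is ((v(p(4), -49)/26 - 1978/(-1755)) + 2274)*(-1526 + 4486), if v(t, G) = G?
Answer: 2361807976/351 ≈ 6.7288e+6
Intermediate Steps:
p(k) = -4
((v(p(4), -49)/26 - 1978/(-1755)) + 2274)*(-1526 + 4486) = ((-49/26 - 1978/(-1755)) + 2274)*(-1526 + 4486) = ((-49*1/26 - 1978*(-1/1755)) + 2274)*2960 = ((-49/26 + 1978/1755) + 2274)*2960 = (-2659/3510 + 2274)*2960 = (7979081/3510)*2960 = 2361807976/351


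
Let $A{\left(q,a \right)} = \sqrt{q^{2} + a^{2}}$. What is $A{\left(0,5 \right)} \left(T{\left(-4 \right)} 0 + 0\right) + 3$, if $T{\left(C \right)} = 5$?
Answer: $3$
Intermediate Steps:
$A{\left(q,a \right)} = \sqrt{a^{2} + q^{2}}$
$A{\left(0,5 \right)} \left(T{\left(-4 \right)} 0 + 0\right) + 3 = \sqrt{5^{2} + 0^{2}} \left(5 \cdot 0 + 0\right) + 3 = \sqrt{25 + 0} \left(0 + 0\right) + 3 = \sqrt{25} \cdot 0 + 3 = 5 \cdot 0 + 3 = 0 + 3 = 3$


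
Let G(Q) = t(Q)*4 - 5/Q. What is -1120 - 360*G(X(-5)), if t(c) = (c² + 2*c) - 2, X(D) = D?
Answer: -20200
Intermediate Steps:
t(c) = -2 + c² + 2*c
G(Q) = -8 - 5/Q + 4*Q² + 8*Q (G(Q) = (-2 + Q² + 2*Q)*4 - 5/Q = (-8 + 4*Q² + 8*Q) - 5/Q = -8 - 5/Q + 4*Q² + 8*Q)
-1120 - 360*G(X(-5)) = -1120 - 360*(-8 - 5/(-5) + 4*(-5)² + 8*(-5)) = -1120 - 360*(-8 - 5*(-⅕) + 4*25 - 40) = -1120 - 360*(-8 + 1 + 100 - 40) = -1120 - 360*53 = -1120 - 19080 = -20200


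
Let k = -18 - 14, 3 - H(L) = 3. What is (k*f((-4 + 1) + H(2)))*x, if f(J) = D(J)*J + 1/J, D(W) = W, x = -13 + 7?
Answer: 1664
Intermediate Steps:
x = -6
H(L) = 0 (H(L) = 3 - 1*3 = 3 - 3 = 0)
k = -32
f(J) = 1/J + J² (f(J) = J*J + 1/J = J² + 1/J = 1/J + J²)
(k*f((-4 + 1) + H(2)))*x = -32*(1 + ((-4 + 1) + 0)³)/((-4 + 1) + 0)*(-6) = -32*(1 + (-3 + 0)³)/(-3 + 0)*(-6) = -32*(1 + (-3)³)/(-3)*(-6) = -(-32)*(1 - 27)/3*(-6) = -(-32)*(-26)/3*(-6) = -32*26/3*(-6) = -832/3*(-6) = 1664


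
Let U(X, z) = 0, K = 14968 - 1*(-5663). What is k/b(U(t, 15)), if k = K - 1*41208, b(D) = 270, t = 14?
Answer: -6859/90 ≈ -76.211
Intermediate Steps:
K = 20631 (K = 14968 + 5663 = 20631)
k = -20577 (k = 20631 - 1*41208 = 20631 - 41208 = -20577)
k/b(U(t, 15)) = -20577/270 = -20577*1/270 = -6859/90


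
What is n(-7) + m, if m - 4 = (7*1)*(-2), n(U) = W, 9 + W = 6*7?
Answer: 23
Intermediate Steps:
W = 33 (W = -9 + 6*7 = -9 + 42 = 33)
n(U) = 33
m = -10 (m = 4 + (7*1)*(-2) = 4 + 7*(-2) = 4 - 14 = -10)
n(-7) + m = 33 - 10 = 23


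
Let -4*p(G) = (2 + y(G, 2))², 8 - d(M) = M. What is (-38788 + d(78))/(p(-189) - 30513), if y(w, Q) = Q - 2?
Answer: 19429/15257 ≈ 1.2734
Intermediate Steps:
d(M) = 8 - M
y(w, Q) = -2 + Q
p(G) = -1 (p(G) = -(2 + (-2 + 2))²/4 = -(2 + 0)²/4 = -¼*2² = -¼*4 = -1)
(-38788 + d(78))/(p(-189) - 30513) = (-38788 + (8 - 1*78))/(-1 - 30513) = (-38788 + (8 - 78))/(-30514) = (-38788 - 70)*(-1/30514) = -38858*(-1/30514) = 19429/15257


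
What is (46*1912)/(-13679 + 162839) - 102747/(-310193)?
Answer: 5325979657/5783548485 ≈ 0.92088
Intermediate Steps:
(46*1912)/(-13679 + 162839) - 102747/(-310193) = 87952/149160 - 102747*(-1/310193) = 87952*(1/149160) + 102747/310193 = 10994/18645 + 102747/310193 = 5325979657/5783548485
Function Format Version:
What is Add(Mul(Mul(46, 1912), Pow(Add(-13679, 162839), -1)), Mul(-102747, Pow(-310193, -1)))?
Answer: Rational(5325979657, 5783548485) ≈ 0.92088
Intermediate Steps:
Add(Mul(Mul(46, 1912), Pow(Add(-13679, 162839), -1)), Mul(-102747, Pow(-310193, -1))) = Add(Mul(87952, Pow(149160, -1)), Mul(-102747, Rational(-1, 310193))) = Add(Mul(87952, Rational(1, 149160)), Rational(102747, 310193)) = Add(Rational(10994, 18645), Rational(102747, 310193)) = Rational(5325979657, 5783548485)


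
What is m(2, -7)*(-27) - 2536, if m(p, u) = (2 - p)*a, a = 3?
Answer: -2536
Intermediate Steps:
m(p, u) = 6 - 3*p (m(p, u) = (2 - p)*3 = 6 - 3*p)
m(2, -7)*(-27) - 2536 = (6 - 3*2)*(-27) - 2536 = (6 - 6)*(-27) - 2536 = 0*(-27) - 2536 = 0 - 2536 = -2536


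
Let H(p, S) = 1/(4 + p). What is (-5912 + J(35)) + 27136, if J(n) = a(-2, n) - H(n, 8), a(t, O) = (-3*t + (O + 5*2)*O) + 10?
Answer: 889784/39 ≈ 22815.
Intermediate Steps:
a(t, O) = 10 - 3*t + O*(10 + O) (a(t, O) = (-3*t + (O + 10)*O) + 10 = (-3*t + (10 + O)*O) + 10 = (-3*t + O*(10 + O)) + 10 = 10 - 3*t + O*(10 + O))
J(n) = 16 + n² - 1/(4 + n) + 10*n (J(n) = (10 + n² - 3*(-2) + 10*n) - 1/(4 + n) = (10 + n² + 6 + 10*n) - 1/(4 + n) = (16 + n² + 10*n) - 1/(4 + n) = 16 + n² - 1/(4 + n) + 10*n)
(-5912 + J(35)) + 27136 = (-5912 + (-1 + (4 + 35)*(16 + 35² + 10*35))/(4 + 35)) + 27136 = (-5912 + (-1 + 39*(16 + 1225 + 350))/39) + 27136 = (-5912 + (-1 + 39*1591)/39) + 27136 = (-5912 + (-1 + 62049)/39) + 27136 = (-5912 + (1/39)*62048) + 27136 = (-5912 + 62048/39) + 27136 = -168520/39 + 27136 = 889784/39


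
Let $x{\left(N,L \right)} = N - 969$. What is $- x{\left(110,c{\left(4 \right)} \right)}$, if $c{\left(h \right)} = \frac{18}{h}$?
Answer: $859$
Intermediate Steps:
$x{\left(N,L \right)} = -969 + N$
$- x{\left(110,c{\left(4 \right)} \right)} = - (-969 + 110) = \left(-1\right) \left(-859\right) = 859$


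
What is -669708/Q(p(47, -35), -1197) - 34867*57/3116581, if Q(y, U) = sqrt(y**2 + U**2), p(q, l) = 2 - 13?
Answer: -1987419/3116581 - 334854*sqrt(1432930)/716465 ≈ -560.10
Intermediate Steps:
p(q, l) = -11
Q(y, U) = sqrt(U**2 + y**2)
-669708/Q(p(47, -35), -1197) - 34867*57/3116581 = -669708/sqrt((-1197)**2 + (-11)**2) - 34867*57/3116581 = -669708/sqrt(1432809 + 121) - 1987419*1/3116581 = -669708*sqrt(1432930)/1432930 - 1987419/3116581 = -334854*sqrt(1432930)/716465 - 1987419/3116581 = -1987419/3116581 - 334854*sqrt(1432930)/716465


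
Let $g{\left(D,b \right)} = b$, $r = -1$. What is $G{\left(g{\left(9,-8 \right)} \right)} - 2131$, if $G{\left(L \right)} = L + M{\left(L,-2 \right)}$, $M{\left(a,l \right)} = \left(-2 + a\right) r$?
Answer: $-2129$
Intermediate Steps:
$M{\left(a,l \right)} = 2 - a$ ($M{\left(a,l \right)} = \left(-2 + a\right) \left(-1\right) = 2 - a$)
$G{\left(L \right)} = 2$ ($G{\left(L \right)} = L - \left(-2 + L\right) = 2$)
$G{\left(g{\left(9,-8 \right)} \right)} - 2131 = 2 - 2131 = -2129$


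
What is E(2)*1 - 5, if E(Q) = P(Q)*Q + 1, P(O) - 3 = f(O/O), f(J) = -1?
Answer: 0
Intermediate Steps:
P(O) = 2 (P(O) = 3 - 1 = 2)
E(Q) = 1 + 2*Q (E(Q) = 2*Q + 1 = 1 + 2*Q)
E(2)*1 - 5 = (1 + 2*2)*1 - 5 = (1 + 4)*1 - 5 = 5*1 - 5 = 5 - 5 = 0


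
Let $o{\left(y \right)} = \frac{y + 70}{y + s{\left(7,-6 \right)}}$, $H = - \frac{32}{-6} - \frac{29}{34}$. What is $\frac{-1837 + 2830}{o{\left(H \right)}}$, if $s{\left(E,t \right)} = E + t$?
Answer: $\frac{555087}{7597} \approx 73.067$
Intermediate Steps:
$H = \frac{457}{102}$ ($H = \left(-32\right) \left(- \frac{1}{6}\right) - \frac{29}{34} = \frac{16}{3} - \frac{29}{34} = \frac{457}{102} \approx 4.4804$)
$o{\left(y \right)} = \frac{70 + y}{1 + y}$ ($o{\left(y \right)} = \frac{y + 70}{y + \left(7 - 6\right)} = \frac{70 + y}{y + 1} = \frac{70 + y}{1 + y}$)
$\frac{-1837 + 2830}{o{\left(H \right)}} = \frac{-1837 + 2830}{\frac{1}{1 + \frac{457}{102}} \left(70 + \frac{457}{102}\right)} = \frac{993}{\frac{1}{\frac{559}{102}} \cdot \frac{7597}{102}} = \frac{993}{\frac{102}{559} \cdot \frac{7597}{102}} = \frac{993}{\frac{7597}{559}} = 993 \cdot \frac{559}{7597} = \frac{555087}{7597}$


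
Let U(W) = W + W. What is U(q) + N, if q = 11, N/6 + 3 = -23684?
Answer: -142100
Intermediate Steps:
N = -142122 (N = -18 + 6*(-23684) = -18 - 142104 = -142122)
U(W) = 2*W
U(q) + N = 2*11 - 142122 = 22 - 142122 = -142100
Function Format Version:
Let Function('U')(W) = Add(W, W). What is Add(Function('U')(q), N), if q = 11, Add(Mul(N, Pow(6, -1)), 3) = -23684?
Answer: -142100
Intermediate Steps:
N = -142122 (N = Add(-18, Mul(6, -23684)) = Add(-18, -142104) = -142122)
Function('U')(W) = Mul(2, W)
Add(Function('U')(q), N) = Add(Mul(2, 11), -142122) = Add(22, -142122) = -142100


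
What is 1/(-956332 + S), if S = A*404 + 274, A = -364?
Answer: -1/1103114 ≈ -9.0652e-7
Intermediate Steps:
S = -146782 (S = -364*404 + 274 = -147056 + 274 = -146782)
1/(-956332 + S) = 1/(-956332 - 146782) = 1/(-1103114) = -1/1103114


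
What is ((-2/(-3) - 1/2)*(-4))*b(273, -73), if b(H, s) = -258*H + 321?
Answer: 46742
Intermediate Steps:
b(H, s) = 321 - 258*H
((-2/(-3) - 1/2)*(-4))*b(273, -73) = ((-2/(-3) - 1/2)*(-4))*(321 - 258*273) = ((-2*(-⅓) - 1*½)*(-4))*(321 - 70434) = ((⅔ - ½)*(-4))*(-70113) = ((⅙)*(-4))*(-70113) = -⅔*(-70113) = 46742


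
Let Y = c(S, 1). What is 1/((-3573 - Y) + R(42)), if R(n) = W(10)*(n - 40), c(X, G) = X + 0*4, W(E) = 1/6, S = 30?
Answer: -3/10808 ≈ -0.00027757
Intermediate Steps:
W(E) = ⅙
c(X, G) = X (c(X, G) = X + 0 = X)
Y = 30
R(n) = -20/3 + n/6 (R(n) = (n - 40)/6 = (-40 + n)/6 = -20/3 + n/6)
1/((-3573 - Y) + R(42)) = 1/((-3573 - 1*30) + (-20/3 + (⅙)*42)) = 1/((-3573 - 30) + (-20/3 + 7)) = 1/(-3603 + ⅓) = 1/(-10808/3) = -3/10808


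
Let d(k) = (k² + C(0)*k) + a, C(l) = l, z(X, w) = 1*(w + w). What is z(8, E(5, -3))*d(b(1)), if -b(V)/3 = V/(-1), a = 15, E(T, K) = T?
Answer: 240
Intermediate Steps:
z(X, w) = 2*w (z(X, w) = 1*(2*w) = 2*w)
b(V) = 3*V (b(V) = -3*V/(-1) = -3*V*(-1) = -(-3)*V = 3*V)
d(k) = 15 + k² (d(k) = (k² + 0*k) + 15 = (k² + 0) + 15 = k² + 15 = 15 + k²)
z(8, E(5, -3))*d(b(1)) = (2*5)*(15 + (3*1)²) = 10*(15 + 3²) = 10*(15 + 9) = 10*24 = 240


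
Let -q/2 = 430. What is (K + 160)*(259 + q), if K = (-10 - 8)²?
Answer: -290884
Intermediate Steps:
q = -860 (q = -2*430 = -860)
K = 324 (K = (-18)² = 324)
(K + 160)*(259 + q) = (324 + 160)*(259 - 860) = 484*(-601) = -290884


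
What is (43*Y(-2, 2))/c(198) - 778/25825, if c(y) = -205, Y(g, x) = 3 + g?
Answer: -253993/1058825 ≈ -0.23988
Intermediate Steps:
(43*Y(-2, 2))/c(198) - 778/25825 = (43*(3 - 2))/(-205) - 778/25825 = (43*1)*(-1/205) - 778*1/25825 = 43*(-1/205) - 778/25825 = -43/205 - 778/25825 = -253993/1058825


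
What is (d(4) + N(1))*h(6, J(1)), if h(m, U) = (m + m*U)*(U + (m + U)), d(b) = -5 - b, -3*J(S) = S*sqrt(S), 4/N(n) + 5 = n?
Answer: -640/3 ≈ -213.33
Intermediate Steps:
N(n) = 4/(-5 + n)
J(S) = -S**(3/2)/3 (J(S) = -S*sqrt(S)/3 = -S**(3/2)/3)
h(m, U) = (m + 2*U)*(m + U*m) (h(m, U) = (m + U*m)*(U + (U + m)) = (m + U*m)*(m + 2*U) = (m + 2*U)*(m + U*m))
(d(4) + N(1))*h(6, J(1)) = ((-5 - 1*4) + 4/(-5 + 1))*(6*(6 + 2*(-1**(3/2)/3) + 2*(-1**(3/2)/3)**2 - 1**(3/2)/3*6)) = ((-5 - 4) + 4/(-4))*(6*(6 + 2*(-1/3*1) + 2*(-1/3*1)**2 - 1/3*1*6)) = (-9 + 4*(-1/4))*(6*(6 + 2*(-1/3) + 2*(-1/3)**2 - 1/3*6)) = (-9 - 1)*(6*(6 - 2/3 + 2*(1/9) - 2)) = -60*(6 - 2/3 + 2/9 - 2) = -60*32/9 = -10*64/3 = -640/3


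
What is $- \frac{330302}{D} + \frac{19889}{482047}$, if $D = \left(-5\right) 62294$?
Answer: $\frac{82707957512}{75071589545} \approx 1.1017$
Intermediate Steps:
$D = -311470$
$- \frac{330302}{D} + \frac{19889}{482047} = - \frac{330302}{-311470} + \frac{19889}{482047} = \left(-330302\right) \left(- \frac{1}{311470}\right) + 19889 \cdot \frac{1}{482047} = \frac{165151}{155735} + \frac{19889}{482047} = \frac{82707957512}{75071589545}$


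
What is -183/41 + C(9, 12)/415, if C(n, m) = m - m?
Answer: -183/41 ≈ -4.4634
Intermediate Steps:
C(n, m) = 0
-183/41 + C(9, 12)/415 = -183/41 + 0/415 = -183*1/41 + 0*(1/415) = -183/41 + 0 = -183/41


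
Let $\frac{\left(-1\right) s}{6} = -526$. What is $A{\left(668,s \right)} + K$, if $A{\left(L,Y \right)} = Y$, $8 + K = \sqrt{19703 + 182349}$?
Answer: $3148 + 2 \sqrt{50513} \approx 3597.5$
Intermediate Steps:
$K = -8 + 2 \sqrt{50513}$ ($K = -8 + \sqrt{19703 + 182349} = -8 + \sqrt{202052} = -8 + 2 \sqrt{50513} \approx 441.5$)
$s = 3156$ ($s = \left(-6\right) \left(-526\right) = 3156$)
$A{\left(668,s \right)} + K = 3156 - \left(8 - 2 \sqrt{50513}\right) = 3148 + 2 \sqrt{50513}$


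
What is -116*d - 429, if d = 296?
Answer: -34765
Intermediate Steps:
-116*d - 429 = -116*296 - 429 = -34336 - 429 = -34765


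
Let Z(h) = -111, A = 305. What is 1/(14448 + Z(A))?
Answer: 1/14337 ≈ 6.9750e-5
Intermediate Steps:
1/(14448 + Z(A)) = 1/(14448 - 111) = 1/14337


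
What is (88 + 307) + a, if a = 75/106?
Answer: 41945/106 ≈ 395.71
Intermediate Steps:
a = 75/106 (a = 75*(1/106) = 75/106 ≈ 0.70755)
(88 + 307) + a = (88 + 307) + 75/106 = 395 + 75/106 = 41945/106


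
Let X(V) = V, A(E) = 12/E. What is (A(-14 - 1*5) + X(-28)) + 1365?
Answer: 25391/19 ≈ 1336.4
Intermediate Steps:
(A(-14 - 1*5) + X(-28)) + 1365 = (12/(-14 - 1*5) - 28) + 1365 = (12/(-14 - 5) - 28) + 1365 = (12/(-19) - 28) + 1365 = (12*(-1/19) - 28) + 1365 = (-12/19 - 28) + 1365 = -544/19 + 1365 = 25391/19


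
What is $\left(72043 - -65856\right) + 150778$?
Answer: $288677$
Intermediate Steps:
$\left(72043 - -65856\right) + 150778 = \left(72043 + 65856\right) + 150778 = 137899 + 150778 = 288677$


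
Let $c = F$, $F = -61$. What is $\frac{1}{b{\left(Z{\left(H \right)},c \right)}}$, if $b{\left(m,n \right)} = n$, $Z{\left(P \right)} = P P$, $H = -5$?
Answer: $- \frac{1}{61} \approx -0.016393$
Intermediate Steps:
$c = -61$
$Z{\left(P \right)} = P^{2}$
$\frac{1}{b{\left(Z{\left(H \right)},c \right)}} = \frac{1}{-61} = - \frac{1}{61}$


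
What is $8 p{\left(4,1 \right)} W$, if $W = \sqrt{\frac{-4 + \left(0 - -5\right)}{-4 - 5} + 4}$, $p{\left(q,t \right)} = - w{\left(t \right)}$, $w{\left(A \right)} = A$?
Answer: $- \frac{8 \sqrt{35}}{3} \approx -15.776$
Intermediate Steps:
$p{\left(q,t \right)} = - t$
$W = \frac{\sqrt{35}}{3}$ ($W = \sqrt{\frac{-4 + \left(0 + 5\right)}{-9} + 4} = \sqrt{\left(-4 + 5\right) \left(- \frac{1}{9}\right) + 4} = \sqrt{1 \left(- \frac{1}{9}\right) + 4} = \sqrt{- \frac{1}{9} + 4} = \sqrt{\frac{35}{9}} = \frac{\sqrt{35}}{3} \approx 1.972$)
$8 p{\left(4,1 \right)} W = 8 \left(\left(-1\right) 1\right) \frac{\sqrt{35}}{3} = 8 \left(-1\right) \frac{\sqrt{35}}{3} = - 8 \frac{\sqrt{35}}{3} = - \frac{8 \sqrt{35}}{3}$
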